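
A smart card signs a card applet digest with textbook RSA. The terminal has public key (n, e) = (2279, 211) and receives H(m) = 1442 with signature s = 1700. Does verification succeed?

s^2 ≡ 1700^2 = 2890000 ≡ 228
s^4 ≡ 228^2 = 51984 ≡ 1846
s^8 ≡ 1846^2 = 3407716 ≡ 611
s^16 ≡ 611^2 = 373321 ≡ 1844
s^32 ≡ 1844^2 = 3400336 ≡ 68
s^64 ≡ 68^2 = 4624 ≡ 66
s^128 ≡ 66^2 = 4356 ≡ 2077
211 = 128 + 64 + 16 + 2 + 1, so s^211 ≡ 2077·66·1844·228·1700 ≡ 1442 (mod 2279)
Since 1442 equals the digest 1442, verification succeeds.

passes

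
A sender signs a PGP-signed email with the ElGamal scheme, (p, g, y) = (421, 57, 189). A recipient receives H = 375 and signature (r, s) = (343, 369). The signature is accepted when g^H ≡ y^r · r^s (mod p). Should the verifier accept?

reject

Left side g^H mod p:
57^2 = 3249 ≡ 302
57^4 ≡ 302^2 = 91204 ≡ 268
57^8 ≡ 268^2 = 71824 ≡ 254
57^16 ≡ 254^2 = 64516 ≡ 103
57^32 ≡ 103^2 = 10609 ≡ 84
57^64 ≡ 84^2 = 7056 ≡ 320
57^128 ≡ 320^2 = 102400 ≡ 97
57^256 ≡ 97^2 = 9409 ≡ 147
375 = 256 + 64 + 32 + 16 + 4 + 2 + 1, so 57^375 ≡ 147·320·84·103·268·302·57 ≡ 223 (mod 421)
Right side y^r · r^s mod p:
189^2 = 35721 ≡ 357
189^4 ≡ 357^2 = 127449 ≡ 307
189^8 ≡ 307^2 = 94249 ≡ 366
189^16 ≡ 366^2 = 133956 ≡ 78
189^32 ≡ 78^2 = 6084 ≡ 190
189^64 ≡ 190^2 = 36100 ≡ 315
189^128 ≡ 315^2 = 99225 ≡ 290
189^256 ≡ 290^2 = 84100 ≡ 321
343 = 256 + 64 + 16 + 4 + 2 + 1, so 189^343 ≡ 321·315·78·307·357·189 ≡ 142 (mod 421)
343^2 = 117649 ≡ 190
343^4 ≡ 190^2 = 36100 ≡ 315
343^8 ≡ 315^2 = 99225 ≡ 290
343^16 ≡ 290^2 = 84100 ≡ 321
343^32 ≡ 321^2 = 103041 ≡ 317
343^64 ≡ 317^2 = 100489 ≡ 291
343^128 ≡ 291^2 = 84681 ≡ 60
343^256 ≡ 60^2 = 3600 ≡ 232
369 = 256 + 64 + 32 + 16 + 1, so 343^369 ≡ 232·291·317·321·343 ≡ 80 (mod 421)
142·80 = 11360 ≡ 414 (mod 421)
223 ≠ 414, so verification fails.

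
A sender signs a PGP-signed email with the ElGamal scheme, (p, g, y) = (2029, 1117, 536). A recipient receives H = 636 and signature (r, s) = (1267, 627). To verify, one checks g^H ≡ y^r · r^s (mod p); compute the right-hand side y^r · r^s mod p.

1238

Squares mod 2029: 536^1≡536, 536^2≡1207, 536^4≡27, 536^8≡729, 536^16≡1872, 536^32≡301, 536^64≡1325, 536^128≡540, 536^256≡1453, 536^512≡1049, 536^1024≡683
1267 = 1024 + 128 + 64 + 32 + 16 + 2 + 1, so 536^1267 ≡ 683·540·1325·301·1872·1207·536 ≡ 1966 (mod 2029)
Squares mod 2029: 1267^1≡1267, 1267^2≡350, 1267^4≡760, 1267^8≡1364, 1267^16≡1932, 1267^32≡1293, 1267^64≡1982, 1267^128≡180, 1267^256≡1965, 1267^512≡38
627 = 512 + 64 + 32 + 16 + 2 + 1, so 1267^627 ≡ 38·1982·1293·1932·350·1267 ≡ 238 (mod 2029)
y^r · r^s ≡ 1966·238 = 467908 ≡ 1238 (mod 2029)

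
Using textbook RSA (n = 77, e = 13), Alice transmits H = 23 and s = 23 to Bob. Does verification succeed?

s^13 mod 77 = 23
s^13 mod 77 = 23 matches H.

passes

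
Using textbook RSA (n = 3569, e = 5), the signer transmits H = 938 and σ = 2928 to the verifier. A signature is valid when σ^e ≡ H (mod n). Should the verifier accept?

σ^2 ≡ 2928^2 = 8573184 ≡ 446
σ^4 ≡ 446^2 = 198916 ≡ 2621
5 = 4 + 1, so σ^5 ≡ 2621·2928 ≡ 938 (mod 3569)
σ^5 mod 3569 = 938 matches H.

accept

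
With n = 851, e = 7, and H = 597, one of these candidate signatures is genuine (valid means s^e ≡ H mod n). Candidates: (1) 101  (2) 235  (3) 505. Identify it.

3

Candidate 1: Squares mod 851: 101^1≡101, 101^2≡840, 101^4≡121; 7 = 4 + 2 + 1, so 101^7 ≡ 121·840·101 ≡ 27 (mod 851)
Candidate 2: Squares mod 851: 235^1≡235, 235^2≡761, 235^4≡441; 7 = 4 + 2 + 1, so 235^7 ≡ 441·761·235 ≡ 661 (mod 851)
Candidate 3: Squares mod 851: 505^1≡505, 505^2≡576, 505^4≡737; 7 = 4 + 2 + 1, so 505^7 ≡ 737·576·505 ≡ 597 (mod 851)
  → matches H = 597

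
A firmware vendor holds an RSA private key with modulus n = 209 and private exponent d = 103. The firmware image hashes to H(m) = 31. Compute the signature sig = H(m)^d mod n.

(H(m))^2 ≡ 31^2 = 961 ≡ 125
(H(m))^4 ≡ 125^2 = 15625 ≡ 159
(H(m))^8 ≡ 159^2 = 25281 ≡ 201
(H(m))^16 ≡ 201^2 = 40401 ≡ 64
(H(m))^32 ≡ 64^2 = 4096 ≡ 125
(H(m))^64 ≡ 125^2 = 15625 ≡ 159
103 = 64 + 32 + 4 + 2 + 1, so (H(m))^103 ≡ 159·125·159·125·31 ≡ 69 (mod 209)

69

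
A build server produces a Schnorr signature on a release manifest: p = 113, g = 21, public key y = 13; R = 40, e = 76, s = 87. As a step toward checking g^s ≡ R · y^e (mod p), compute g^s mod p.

38

21^2 = 441 ≡ 102
21^4 ≡ 102^2 = 10404 ≡ 8
21^8 ≡ 8^2 = 64
21^16 ≡ 64^2 = 4096 ≡ 28
21^32 ≡ 28^2 = 784 ≡ 106
21^64 ≡ 106^2 = 11236 ≡ 49
87 = 64 + 16 + 4 + 2 + 1, so 21^87 ≡ 49·28·8·102·21 ≡ 38 (mod 113)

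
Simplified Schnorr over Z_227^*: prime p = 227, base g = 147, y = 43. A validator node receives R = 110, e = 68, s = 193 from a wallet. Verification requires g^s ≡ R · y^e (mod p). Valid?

yes

g^s mod p:
147^2 = 21609 ≡ 44
147^4 ≡ 44^2 = 1936 ≡ 120
147^8 ≡ 120^2 = 14400 ≡ 99
147^16 ≡ 99^2 = 9801 ≡ 40
147^32 ≡ 40^2 = 1600 ≡ 11
147^64 ≡ 11^2 = 121
147^128 ≡ 121^2 = 14641 ≡ 113
193 = 128 + 64 + 1, so 147^193 ≡ 113·121·147 ≡ 73 (mod 227)
R · y^e mod p:
43^2 = 1849 ≡ 33
43^4 ≡ 33^2 = 1089 ≡ 181
43^8 ≡ 181^2 = 32761 ≡ 73
43^16 ≡ 73^2 = 5329 ≡ 108
43^32 ≡ 108^2 = 11664 ≡ 87
43^64 ≡ 87^2 = 7569 ≡ 78
68 = 64 + 4, so 43^68 ≡ 78·181 ≡ 44 (mod 227)
110·44 = 4840 ≡ 73 (mod 227)
73 ≡ 73 (mod 227); signature holds.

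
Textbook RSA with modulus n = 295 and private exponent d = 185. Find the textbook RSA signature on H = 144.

Squares mod 295: H^1≡144, H^2≡86, H^4≡21, H^8≡146, H^16≡76, H^32≡171, H^64≡36, H^128≡116
185 = 128 + 32 + 16 + 8 + 1, so H^185 ≡ 116·171·76·146·144 ≡ 9 (mod 295)

9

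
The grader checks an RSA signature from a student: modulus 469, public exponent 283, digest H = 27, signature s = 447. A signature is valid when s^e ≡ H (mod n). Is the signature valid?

valid

s^2 ≡ 447^2 = 199809 ≡ 15
s^4 ≡ 15^2 = 225
s^8 ≡ 225^2 = 50625 ≡ 442
s^16 ≡ 442^2 = 195364 ≡ 260
s^32 ≡ 260^2 = 67600 ≡ 64
s^64 ≡ 64^2 = 4096 ≡ 344
s^128 ≡ 344^2 = 118336 ≡ 148
s^256 ≡ 148^2 = 21904 ≡ 330
283 = 256 + 16 + 8 + 2 + 1, so s^283 ≡ 330·260·442·15·447 ≡ 27 (mod 469)
s^283 mod 469 = 27 matches H.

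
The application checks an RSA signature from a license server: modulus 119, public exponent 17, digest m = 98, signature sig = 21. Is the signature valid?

invalid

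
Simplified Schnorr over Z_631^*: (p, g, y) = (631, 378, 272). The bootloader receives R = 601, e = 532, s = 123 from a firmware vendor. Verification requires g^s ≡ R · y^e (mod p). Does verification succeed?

g^s mod p:
378^2 = 142884 ≡ 278
378^4 ≡ 278^2 = 77284 ≡ 302
378^8 ≡ 302^2 = 91204 ≡ 340
378^16 ≡ 340^2 = 115600 ≡ 127
378^32 ≡ 127^2 = 16129 ≡ 354
378^64 ≡ 354^2 = 125316 ≡ 378
123 = 64 + 32 + 16 + 8 + 2 + 1, so 378^123 ≡ 378·354·127·340·278·378 ≡ 603 (mod 631)
R · y^e mod p:
272^2 = 73984 ≡ 157
272^4 ≡ 157^2 = 24649 ≡ 40
272^8 ≡ 40^2 = 1600 ≡ 338
272^16 ≡ 338^2 = 114244 ≡ 33
272^32 ≡ 33^2 = 1089 ≡ 458
272^64 ≡ 458^2 = 209764 ≡ 272
272^128 ≡ 272^2 = 73984 ≡ 157
272^256 ≡ 157^2 = 24649 ≡ 40
272^512 ≡ 40^2 = 1600 ≡ 338
532 = 512 + 16 + 4, so 272^532 ≡ 338·33·40 ≡ 43 (mod 631)
601·43 = 25843 ≡ 603 (mod 631)
603 ≡ 603 (mod 631); signature holds.

passes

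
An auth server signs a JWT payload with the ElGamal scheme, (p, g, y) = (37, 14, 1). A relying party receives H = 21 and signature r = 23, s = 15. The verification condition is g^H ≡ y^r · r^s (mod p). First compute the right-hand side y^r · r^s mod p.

1^2 = 1
1^4 ≡ 1^2 = 1
1^8 ≡ 1^2 = 1
1^16 ≡ 1^2 = 1
23 = 16 + 4 + 2 + 1, so 1^23 ≡ 1·1·1·1 ≡ 1 (mod 37)
23^2 = 529 ≡ 11
23^4 ≡ 11^2 = 121 ≡ 10
23^8 ≡ 10^2 = 100 ≡ 26
15 = 8 + 4 + 2 + 1, so 23^15 ≡ 26·10·11·23 ≡ 31 (mod 37)
y^r · r^s ≡ 1·31 = 31 ≡ 31 (mod 37)

31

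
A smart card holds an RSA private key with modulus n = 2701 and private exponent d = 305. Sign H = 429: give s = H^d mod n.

227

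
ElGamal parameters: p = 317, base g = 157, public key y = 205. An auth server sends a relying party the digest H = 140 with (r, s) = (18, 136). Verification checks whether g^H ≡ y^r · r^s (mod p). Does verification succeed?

Left side g^H mod p:
Squares mod 317: 157^1≡157, 157^2≡240, 157^4≡223, 157^8≡277, 157^16≡15, 157^32≡225, 157^64≡222, 157^128≡149
140 = 128 + 8 + 4, so 157^140 ≡ 149·277·223 ≡ 101 (mod 317)
Right side y^r · r^s mod p:
Squares mod 317: 205^1≡205, 205^2≡181, 205^4≡110, 205^8≡54, 205^16≡63
18 = 16 + 2, so 205^18 ≡ 63·181 ≡ 308 (mod 317)
Squares mod 317: 18^1≡18, 18^2≡7, 18^4≡49, 18^8≡182, 18^16≡156, 18^32≡244, 18^64≡257, 18^128≡113
136 = 128 + 8, so 18^136 ≡ 113·182 ≡ 278 (mod 317)
308·278 = 85624 ≡ 34 (mod 317)
101 ≠ 34, so verification fails.

fails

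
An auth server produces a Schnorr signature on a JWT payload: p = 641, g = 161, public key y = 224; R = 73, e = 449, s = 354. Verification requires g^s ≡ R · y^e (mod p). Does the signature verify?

verifies

g^s mod p:
161^354 mod 641 = 448
R · y^e mod p:
224^449 mod 641 = 252
73·252 = 18396 ≡ 448 (mod 641)
448 ≡ 448 (mod 641); signature holds.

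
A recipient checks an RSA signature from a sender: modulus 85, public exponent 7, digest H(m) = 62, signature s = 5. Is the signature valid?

invalid

s^2 ≡ 5^2 = 25
s^4 ≡ 25^2 = 625 ≡ 30
7 = 4 + 2 + 1, so s^7 ≡ 30·25·5 ≡ 10 (mod 85)
The recovered value 10 does not match the digest 62.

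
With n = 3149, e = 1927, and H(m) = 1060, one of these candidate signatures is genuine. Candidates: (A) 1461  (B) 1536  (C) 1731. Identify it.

C

Candidate A: Squares mod 3149: 1461^1≡1461, 1461^2≡2648, 1461^4≡2230, 1461^8≡629, 1461^16≡2016, 1461^32≡2046, 1461^64≡1095, 1461^128≡2405, 1461^256≡2461, 1461^512≡994, 1461^1024≡2399; 1927 = 1024 + 512 + 256 + 128 + 4 + 2 + 1, so 1461^1927 ≡ 2399·994·2461·2405·2230·2648·1461 ≡ 1283 (mod 3149)
Candidate B: Squares mod 3149: 1536^1≡1536, 1536^2≡695, 1536^4≡1228, 1536^8≡2762, 1536^16≡1766, 1536^32≡1246, 1536^64≡59, 1536^128≡332, 1536^256≡9, 1536^512≡81, 1536^1024≡263; 1927 = 1024 + 512 + 256 + 128 + 4 + 2 + 1, so 1536^1927 ≡ 263·81·9·332·1228·695·1536 ≡ 2973 (mod 3149)
Candidate C: Squares mod 3149: 1731^1≡1731, 1731^2≡1662, 1731^4≡571, 1731^8≡1694, 1731^16≡897, 1731^32≡1614, 1731^64≡773, 1731^128≡2368, 1731^256≡2204, 1731^512≡1858, 1731^1024≡860; 1927 = 1024 + 512 + 256 + 128 + 4 + 2 + 1, so 1731^1927 ≡ 860·1858·2204·2368·571·1662·1731 ≡ 1060 (mod 3149)
  → matches H(m) = 1060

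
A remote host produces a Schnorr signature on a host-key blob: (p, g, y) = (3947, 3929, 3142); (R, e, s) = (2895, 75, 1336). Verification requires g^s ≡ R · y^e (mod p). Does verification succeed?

g^s mod p:
Squares mod 3947: 3929^1≡3929, 3929^2≡324, 3929^4≡2354, 3929^8≡3675, 3929^16≡2938, 3929^32≡3702, 3929^64≡820, 3929^128≡1410, 3929^256≡2759, 3929^512≡2265, 3929^1024≡3072
1336 = 1024 + 256 + 32 + 16 + 8, so 3929^1336 ≡ 3072·2759·3702·2938·3675 ≡ 2453 (mod 3947)
R · y^e mod p:
Squares mod 3947: 3142^1≡3142, 3142^2≡717, 3142^4≡979, 3142^8≡3267, 3142^16≡601, 3142^32≡2024, 3142^64≡3537
75 = 64 + 8 + 2 + 1, so 3142^75 ≡ 3537·3267·717·3142 ≡ 159 (mod 3947)
2895·159 = 460305 ≡ 2453 (mod 3947)
2453 ≡ 2453 (mod 3947); signature holds.

passes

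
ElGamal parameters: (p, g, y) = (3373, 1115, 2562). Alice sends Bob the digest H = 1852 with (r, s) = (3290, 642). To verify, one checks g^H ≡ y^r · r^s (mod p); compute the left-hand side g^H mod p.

2267

1115^2 = 1243225 ≡ 1961
1115^4 ≡ 1961^2 = 3845521 ≡ 301
1115^8 ≡ 301^2 = 90601 ≡ 2903
1115^16 ≡ 2903^2 = 8427409 ≡ 1655
1115^32 ≡ 1655^2 = 2739025 ≡ 149
1115^64 ≡ 149^2 = 22201 ≡ 1963
1115^128 ≡ 1963^2 = 3853369 ≡ 1403
1115^256 ≡ 1403^2 = 1968409 ≡ 1950
1115^512 ≡ 1950^2 = 3802500 ≡ 1129
1115^1024 ≡ 1129^2 = 1274641 ≡ 3020
1852 = 1024 + 512 + 256 + 32 + 16 + 8 + 4, so 1115^1852 ≡ 3020·1129·1950·149·1655·2903·301 ≡ 2267 (mod 3373)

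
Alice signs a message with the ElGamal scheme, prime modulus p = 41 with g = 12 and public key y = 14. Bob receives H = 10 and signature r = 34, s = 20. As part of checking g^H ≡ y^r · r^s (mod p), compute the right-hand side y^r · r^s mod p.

14^34 mod 41 = 32
34^20 mod 41 = 40
y^r · r^s ≡ 32·40 = 1280 ≡ 9 (mod 41)

9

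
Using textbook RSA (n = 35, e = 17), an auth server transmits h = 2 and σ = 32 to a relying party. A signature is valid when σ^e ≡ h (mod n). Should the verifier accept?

σ^2 ≡ 32^2 = 1024 ≡ 9
σ^4 ≡ 9^2 = 81 ≡ 11
σ^8 ≡ 11^2 = 121 ≡ 16
σ^16 ≡ 16^2 = 256 ≡ 11
17 = 16 + 1, so σ^17 ≡ 11·32 ≡ 2 (mod 35)
σ^17 mod 35 = 2 matches h.

accept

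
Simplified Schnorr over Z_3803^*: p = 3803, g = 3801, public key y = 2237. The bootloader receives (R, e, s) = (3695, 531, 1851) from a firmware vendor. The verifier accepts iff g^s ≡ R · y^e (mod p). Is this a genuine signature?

forged

g^s mod p:
3801^2 = 14447601 ≡ 4
3801^4 ≡ 4^2 = 16
3801^8 ≡ 16^2 = 256
3801^16 ≡ 256^2 = 65536 ≡ 885
3801^32 ≡ 885^2 = 783225 ≡ 3610
3801^64 ≡ 3610^2 = 13032100 ≡ 3022
3801^128 ≡ 3022^2 = 9132484 ≡ 1481
3801^256 ≡ 1481^2 = 2193361 ≡ 2833
3801^512 ≡ 2833^2 = 8025889 ≡ 1559
3801^1024 ≡ 1559^2 = 2430481 ≡ 364
1851 = 1024 + 512 + 256 + 32 + 16 + 8 + 2 + 1, so 3801^1851 ≡ 364·1559·2833·3610·885·256·4·3801 ≡ 3149 (mod 3803)
R · y^e mod p:
2237^2 = 5004169 ≡ 3224
2237^4 ≡ 3224^2 = 10394176 ≡ 577
2237^8 ≡ 577^2 = 332929 ≡ 2068
2237^16 ≡ 2068^2 = 4276624 ≡ 2052
2237^32 ≡ 2052^2 = 4210704 ≡ 783
2237^64 ≡ 783^2 = 613089 ≡ 806
2237^128 ≡ 806^2 = 649636 ≡ 3126
2237^256 ≡ 3126^2 = 9771876 ≡ 1969
2237^512 ≡ 1969^2 = 3876961 ≡ 1704
531 = 512 + 16 + 2 + 1, so 2237^531 ≡ 1704·2052·3224·2237 ≡ 2318 (mod 3803)
3695·2318 = 8565010 ≡ 654 (mod 3803)
3149 ≠ 654; the check fails.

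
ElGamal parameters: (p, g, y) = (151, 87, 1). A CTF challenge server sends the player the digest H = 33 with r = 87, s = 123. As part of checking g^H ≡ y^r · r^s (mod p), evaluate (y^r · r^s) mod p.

1^2 = 1
1^4 ≡ 1^2 = 1
1^8 ≡ 1^2 = 1
1^16 ≡ 1^2 = 1
1^32 ≡ 1^2 = 1
1^64 ≡ 1^2 = 1
87 = 64 + 16 + 4 + 2 + 1, so 1^87 ≡ 1·1·1·1·1 ≡ 1 (mod 151)
87^2 = 7569 ≡ 19
87^4 ≡ 19^2 = 361 ≡ 59
87^8 ≡ 59^2 = 3481 ≡ 8
87^16 ≡ 8^2 = 64
87^32 ≡ 64^2 = 4096 ≡ 19
87^64 ≡ 19^2 = 361 ≡ 59
123 = 64 + 32 + 16 + 8 + 2 + 1, so 87^123 ≡ 59·19·64·8·19·87 ≡ 143 (mod 151)
y^r · r^s ≡ 1·143 = 143 ≡ 143 (mod 151)

143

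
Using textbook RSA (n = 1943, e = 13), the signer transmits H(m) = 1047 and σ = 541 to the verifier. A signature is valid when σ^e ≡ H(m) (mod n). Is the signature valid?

Squares mod 1943: σ^1≡541, σ^2≡1231, σ^4≡1764, σ^8≡953
13 = 8 + 4 + 1, so σ^13 ≡ 953·1764·541 ≡ 1047 (mod 1943)
σ^13 mod 1943 = 1047 matches H(m).

valid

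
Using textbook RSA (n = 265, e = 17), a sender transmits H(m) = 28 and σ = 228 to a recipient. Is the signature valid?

Squares mod 265: σ^1≡228, σ^2≡44, σ^4≡81, σ^8≡201, σ^16≡121
17 = 16 + 1, so σ^17 ≡ 121·228 ≡ 28 (mod 265)
σ^17 mod 265 = 28 matches H(m).

valid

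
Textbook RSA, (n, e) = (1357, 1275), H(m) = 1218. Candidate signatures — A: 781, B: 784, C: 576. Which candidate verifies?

A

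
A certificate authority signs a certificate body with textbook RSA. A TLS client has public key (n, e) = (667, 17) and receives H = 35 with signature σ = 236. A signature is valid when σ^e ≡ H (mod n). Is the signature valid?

valid

σ^17 mod 667 = 35
σ^17 mod 667 = 35 matches H.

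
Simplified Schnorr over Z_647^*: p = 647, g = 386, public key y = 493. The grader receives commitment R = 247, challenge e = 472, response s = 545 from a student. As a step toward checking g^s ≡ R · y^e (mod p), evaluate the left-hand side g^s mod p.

386^545 mod 647 = 639

639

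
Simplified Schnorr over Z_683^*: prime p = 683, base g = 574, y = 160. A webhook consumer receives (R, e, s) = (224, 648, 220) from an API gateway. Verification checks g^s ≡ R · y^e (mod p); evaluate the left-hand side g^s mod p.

311

574^2 = 329476 ≡ 270
574^4 ≡ 270^2 = 72900 ≡ 502
574^8 ≡ 502^2 = 252004 ≡ 660
574^16 ≡ 660^2 = 435600 ≡ 529
574^32 ≡ 529^2 = 279841 ≡ 494
574^64 ≡ 494^2 = 244036 ≡ 205
574^128 ≡ 205^2 = 42025 ≡ 362
220 = 128 + 64 + 16 + 8 + 4, so 574^220 ≡ 362·205·529·660·502 ≡ 311 (mod 683)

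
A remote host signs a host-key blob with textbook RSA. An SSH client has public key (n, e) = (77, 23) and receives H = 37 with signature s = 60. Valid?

yes

s^2 ≡ 60^2 = 3600 ≡ 58
s^4 ≡ 58^2 = 3364 ≡ 53
s^8 ≡ 53^2 = 2809 ≡ 37
s^16 ≡ 37^2 = 1369 ≡ 60
23 = 16 + 4 + 2 + 1, so s^23 ≡ 60·53·58·60 ≡ 37 (mod 77)
37 = H, so the signature checks out.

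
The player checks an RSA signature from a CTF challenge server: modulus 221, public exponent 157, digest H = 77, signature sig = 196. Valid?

no

sig^2 ≡ 196^2 = 38416 ≡ 183
sig^4 ≡ 183^2 = 33489 ≡ 118
sig^8 ≡ 118^2 = 13924 ≡ 1
sig^16 ≡ 1^2 = 1
sig^32 ≡ 1^2 = 1
sig^64 ≡ 1^2 = 1
sig^128 ≡ 1^2 = 1
157 = 128 + 16 + 8 + 4 + 1, so sig^157 ≡ 1·1·1·118·196 ≡ 144 (mod 221)
sig^157 mod 221 = 144, but H = 77.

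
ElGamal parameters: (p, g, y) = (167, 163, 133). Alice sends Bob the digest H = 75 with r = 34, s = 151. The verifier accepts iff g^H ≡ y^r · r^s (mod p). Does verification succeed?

Left side g^H mod p:
163^75 mod 167 = 109
Right side y^r · r^s mod p:
133^34 mod 167 = 12
34^151 mod 167 = 23
12·23 = 276 ≡ 109 (mod 167)
109 ≡ 109 (mod 167), so the signature is genuine.

passes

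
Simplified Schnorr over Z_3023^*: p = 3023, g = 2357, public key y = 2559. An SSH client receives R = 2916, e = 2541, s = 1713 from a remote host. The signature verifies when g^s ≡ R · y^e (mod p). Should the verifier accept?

accept

g^s mod p:
2357^2 = 5555449 ≡ 2198
2357^4 ≡ 2198^2 = 4831204 ≡ 450
2357^8 ≡ 450^2 = 202500 ≡ 2982
2357^16 ≡ 2982^2 = 8892324 ≡ 1681
2357^32 ≡ 1681^2 = 2825761 ≡ 2279
2357^64 ≡ 2279^2 = 5193841 ≡ 327
2357^128 ≡ 327^2 = 106929 ≡ 1124
2357^256 ≡ 1124^2 = 1263376 ≡ 2785
2357^512 ≡ 2785^2 = 7756225 ≡ 2230
2357^1024 ≡ 2230^2 = 4972900 ≡ 65
1713 = 1024 + 512 + 128 + 32 + 16 + 1, so 2357^1713 ≡ 65·2230·1124·2279·1681·2357 ≡ 102 (mod 3023)
R · y^e mod p:
2559^2 = 6548481 ≡ 663
2559^4 ≡ 663^2 = 439569 ≡ 1234
2559^8 ≡ 1234^2 = 1522756 ≡ 2187
2559^16 ≡ 2187^2 = 4782969 ≡ 583
2559^32 ≡ 583^2 = 339889 ≡ 1313
2559^64 ≡ 1313^2 = 1723969 ≡ 859
2559^128 ≡ 859^2 = 737881 ≡ 269
2559^256 ≡ 269^2 = 72361 ≡ 2832
2559^512 ≡ 2832^2 = 8020224 ≡ 205
2559^1024 ≡ 205^2 = 42025 ≡ 2726
2559^2048 ≡ 2726^2 = 7431076 ≡ 542
2541 = 2048 + 256 + 128 + 64 + 32 + 8 + 4 + 1, so 2559^2541 ≡ 542·2832·269·859·1313·2187·1234·2559 ≡ 2457 (mod 3023)
2916·2457 = 7164612 ≡ 102 (mod 3023)
102 ≡ 102 (mod 3023); signature holds.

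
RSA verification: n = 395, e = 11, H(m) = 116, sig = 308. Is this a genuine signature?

forged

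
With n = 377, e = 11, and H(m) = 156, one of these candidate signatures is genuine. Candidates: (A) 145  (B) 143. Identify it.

Candidate A: Squares mod 377: 145^1≡145, 145^2≡290, 145^4≡29, 145^8≡87; 11 = 8 + 2 + 1, so 145^11 ≡ 87·290·145 ≡ 319 (mod 377)
Candidate B: Squares mod 377: 143^1≡143, 143^2≡91, 143^4≡364, 143^8≡169; 11 = 8 + 2 + 1, so 143^11 ≡ 169·91·143 ≡ 156 (mod 377)
  → matches H(m) = 156

B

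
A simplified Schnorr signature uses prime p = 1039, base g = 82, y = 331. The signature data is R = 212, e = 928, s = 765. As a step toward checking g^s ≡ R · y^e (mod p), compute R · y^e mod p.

385

331^928 mod 1039 = 438
R · y^e ≡ 212·438 = 92856 ≡ 385 (mod 1039)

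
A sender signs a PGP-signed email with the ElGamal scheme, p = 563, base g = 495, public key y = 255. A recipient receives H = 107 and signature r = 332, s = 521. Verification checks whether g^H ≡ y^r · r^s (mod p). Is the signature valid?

valid

Left side g^H mod p:
495^2 = 245025 ≡ 120
495^4 ≡ 120^2 = 14400 ≡ 325
495^8 ≡ 325^2 = 105625 ≡ 344
495^16 ≡ 344^2 = 118336 ≡ 106
495^32 ≡ 106^2 = 11236 ≡ 539
495^64 ≡ 539^2 = 290521 ≡ 13
107 = 64 + 32 + 8 + 2 + 1, so 495^107 ≡ 13·539·344·120·495 ≡ 436 (mod 563)
Right side y^r · r^s mod p:
255^2 = 65025 ≡ 280
255^4 ≡ 280^2 = 78400 ≡ 143
255^8 ≡ 143^2 = 20449 ≡ 181
255^16 ≡ 181^2 = 32761 ≡ 107
255^32 ≡ 107^2 = 11449 ≡ 189
255^64 ≡ 189^2 = 35721 ≡ 252
255^128 ≡ 252^2 = 63504 ≡ 448
255^256 ≡ 448^2 = 200704 ≡ 276
332 = 256 + 64 + 8 + 4, so 255^332 ≡ 276·252·181·143 ≡ 522 (mod 563)
332^2 = 110224 ≡ 439
332^4 ≡ 439^2 = 192721 ≡ 175
332^8 ≡ 175^2 = 30625 ≡ 223
332^16 ≡ 223^2 = 49729 ≡ 185
332^32 ≡ 185^2 = 34225 ≡ 445
332^64 ≡ 445^2 = 198025 ≡ 412
332^128 ≡ 412^2 = 169744 ≡ 281
332^256 ≡ 281^2 = 78961 ≡ 141
332^512 ≡ 141^2 = 19881 ≡ 176
521 = 512 + 8 + 1, so 332^521 ≡ 176·223·332 ≡ 264 (mod 563)
522·264 = 137808 ≡ 436 (mod 563)
436 ≡ 436 (mod 563), so the signature is genuine.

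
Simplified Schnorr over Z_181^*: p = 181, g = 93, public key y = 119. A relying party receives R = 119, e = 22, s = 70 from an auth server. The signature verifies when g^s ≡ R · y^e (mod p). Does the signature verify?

g^s mod p:
93^2 = 8649 ≡ 142
93^4 ≡ 142^2 = 20164 ≡ 73
93^8 ≡ 73^2 = 5329 ≡ 80
93^16 ≡ 80^2 = 6400 ≡ 65
93^32 ≡ 65^2 = 4225 ≡ 62
93^64 ≡ 62^2 = 3844 ≡ 43
70 = 64 + 4 + 2, so 93^70 ≡ 43·73·142 ≡ 116 (mod 181)
R · y^e mod p:
119^2 = 14161 ≡ 43
119^4 ≡ 43^2 = 1849 ≡ 39
119^8 ≡ 39^2 = 1521 ≡ 73
119^16 ≡ 73^2 = 5329 ≡ 80
22 = 16 + 4 + 2, so 119^22 ≡ 80·39·43 ≡ 39 (mod 181)
119·39 = 4641 ≡ 116 (mod 181)
116 ≡ 116 (mod 181); signature holds.

verifies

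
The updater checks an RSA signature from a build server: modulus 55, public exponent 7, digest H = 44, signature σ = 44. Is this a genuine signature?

σ^2 ≡ 44^2 = 1936 ≡ 11
σ^4 ≡ 11^2 = 121 ≡ 11
7 = 4 + 2 + 1, so σ^7 ≡ 11·11·44 ≡ 44 (mod 55)
44 = H, so the signature checks out.

genuine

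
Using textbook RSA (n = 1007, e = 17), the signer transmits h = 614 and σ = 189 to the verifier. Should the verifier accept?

reject

Squares mod 1007: σ^1≡189, σ^2≡476, σ^4≡1, σ^8≡1, σ^16≡1
17 = 16 + 1, so σ^17 ≡ 1·189 ≡ 189 (mod 1007)
The recovered value 189 does not match the digest 614.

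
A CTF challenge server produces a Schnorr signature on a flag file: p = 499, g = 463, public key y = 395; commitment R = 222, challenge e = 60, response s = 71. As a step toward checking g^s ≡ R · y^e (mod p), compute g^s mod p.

483

463^2 = 214369 ≡ 298
463^4 ≡ 298^2 = 88804 ≡ 481
463^8 ≡ 481^2 = 231361 ≡ 324
463^16 ≡ 324^2 = 104976 ≡ 186
463^32 ≡ 186^2 = 34596 ≡ 165
463^64 ≡ 165^2 = 27225 ≡ 279
71 = 64 + 4 + 2 + 1, so 463^71 ≡ 279·481·298·463 ≡ 483 (mod 499)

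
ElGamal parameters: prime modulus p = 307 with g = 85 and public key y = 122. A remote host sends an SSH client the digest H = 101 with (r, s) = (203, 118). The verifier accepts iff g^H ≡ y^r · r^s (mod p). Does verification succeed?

Left side g^H mod p:
Squares mod 307: 85^1≡85, 85^2≡164, 85^4≡187, 85^8≡278, 85^16≡227, 85^32≡260, 85^64≡60
101 = 64 + 32 + 4 + 1, so 85^101 ≡ 60·260·187·85 ≡ 249 (mod 307)
Right side y^r · r^s mod p:
Squares mod 307: 122^1≡122, 122^2≡148, 122^4≡107, 122^8≡90, 122^16≡118, 122^32≡109, 122^64≡215, 122^128≡175
203 = 128 + 64 + 8 + 2 + 1, so 122^203 ≡ 175·215·90·148·122 ≡ 176 (mod 307)
Squares mod 307: 203^1≡203, 203^2≡71, 203^4≡129, 203^8≡63, 203^16≡285, 203^32≡177, 203^64≡15
118 = 64 + 32 + 16 + 4 + 2, so 203^118 ≡ 15·177·285·129·71 ≡ 89 (mod 307)
176·89 = 15664 ≡ 7 (mod 307)
249 ≠ 7, so verification fails.

fails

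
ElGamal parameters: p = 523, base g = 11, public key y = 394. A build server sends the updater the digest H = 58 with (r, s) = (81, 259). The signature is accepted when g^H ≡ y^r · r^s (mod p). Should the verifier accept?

Left side g^H mod p:
11^58 mod 523 = 1
Right side y^r · r^s mod p:
394^81 mod 523 = 285
81^259 mod 523 = 345
285·345 = 98325 ≡ 1 (mod 523)
1 ≡ 1 (mod 523), so the signature is genuine.

accept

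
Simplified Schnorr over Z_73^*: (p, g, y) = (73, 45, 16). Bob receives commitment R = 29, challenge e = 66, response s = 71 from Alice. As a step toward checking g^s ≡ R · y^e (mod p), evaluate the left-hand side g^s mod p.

13

45^2 = 2025 ≡ 54
45^4 ≡ 54^2 = 2916 ≡ 69
45^8 ≡ 69^2 = 4761 ≡ 16
45^16 ≡ 16^2 = 256 ≡ 37
45^32 ≡ 37^2 = 1369 ≡ 55
45^64 ≡ 55^2 = 3025 ≡ 32
71 = 64 + 4 + 2 + 1, so 45^71 ≡ 32·69·54·45 ≡ 13 (mod 73)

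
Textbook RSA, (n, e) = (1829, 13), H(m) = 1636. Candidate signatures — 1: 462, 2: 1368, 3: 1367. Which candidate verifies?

3

Candidate 1: Squares mod 1829: 462^1≡462, 462^2≡1280, 462^4≡1445, 462^8≡1136; 13 = 8 + 4 + 1, so 462^13 ≡ 1136·1445·462 ≡ 193 (mod 1829)
Candidate 2: Squares mod 1829: 1368^1≡1368, 1368^2≡357, 1368^4≡1248, 1368^8≡1025; 13 = 8 + 4 + 1, so 1368^13 ≡ 1025·1248·1368 ≡ 467 (mod 1829)
Candidate 3: Squares mod 1829: 1367^1≡1367, 1367^2≡1280, 1367^4≡1445, 1367^8≡1136; 13 = 8 + 4 + 1, so 1367^13 ≡ 1136·1445·1367 ≡ 1636 (mod 1829)
  → matches H(m) = 1636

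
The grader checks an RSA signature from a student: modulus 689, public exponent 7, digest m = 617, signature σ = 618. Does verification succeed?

passes

σ^2 ≡ 618^2 = 381924 ≡ 218
σ^4 ≡ 218^2 = 47524 ≡ 672
7 = 4 + 2 + 1, so σ^7 ≡ 672·218·618 ≡ 617 (mod 689)
617 = m, so the signature checks out.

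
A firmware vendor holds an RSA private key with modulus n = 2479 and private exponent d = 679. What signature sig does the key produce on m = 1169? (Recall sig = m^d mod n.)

834

m^2 ≡ 1169^2 = 1366561 ≡ 632
m^4 ≡ 632^2 = 399424 ≡ 305
m^8 ≡ 305^2 = 93025 ≡ 1302
m^16 ≡ 1302^2 = 1695204 ≡ 2047
m^32 ≡ 2047^2 = 4190209 ≡ 699
m^64 ≡ 699^2 = 488601 ≡ 238
m^128 ≡ 238^2 = 56644 ≡ 2106
m^256 ≡ 2106^2 = 4435236 ≡ 305
m^512 ≡ 305^2 = 93025 ≡ 1302
679 = 512 + 128 + 32 + 4 + 2 + 1, so m^679 ≡ 1302·2106·699·305·632·1169 ≡ 834 (mod 2479)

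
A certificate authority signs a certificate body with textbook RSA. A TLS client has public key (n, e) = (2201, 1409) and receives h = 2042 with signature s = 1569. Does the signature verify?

does not verify

s^1409 mod 2201 = 1041
s^1409 mod 2201 = 1041, but h = 2042.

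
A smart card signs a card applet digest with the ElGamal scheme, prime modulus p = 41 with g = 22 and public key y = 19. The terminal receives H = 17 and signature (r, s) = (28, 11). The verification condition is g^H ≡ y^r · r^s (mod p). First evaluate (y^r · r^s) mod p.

24

19^2 = 361 ≡ 33
19^4 ≡ 33^2 = 1089 ≡ 23
19^8 ≡ 23^2 = 529 ≡ 37
19^16 ≡ 37^2 = 1369 ≡ 16
28 = 16 + 8 + 4, so 19^28 ≡ 16·37·23 ≡ 4 (mod 41)
28^2 = 784 ≡ 5
28^4 ≡ 5^2 = 25
28^8 ≡ 25^2 = 625 ≡ 10
11 = 8 + 2 + 1, so 28^11 ≡ 10·5·28 ≡ 6 (mod 41)
y^r · r^s ≡ 4·6 = 24 ≡ 24 (mod 41)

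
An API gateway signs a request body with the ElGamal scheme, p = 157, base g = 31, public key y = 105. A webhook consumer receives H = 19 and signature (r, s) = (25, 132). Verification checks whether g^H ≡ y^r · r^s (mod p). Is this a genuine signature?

genuine

Left side g^H mod p:
31^2 = 961 ≡ 19
31^4 ≡ 19^2 = 361 ≡ 47
31^8 ≡ 47^2 = 2209 ≡ 11
31^16 ≡ 11^2 = 121
19 = 16 + 2 + 1, so 31^19 ≡ 121·19·31 ≡ 148 (mod 157)
Right side y^r · r^s mod p:
105^2 = 11025 ≡ 35
105^4 ≡ 35^2 = 1225 ≡ 126
105^8 ≡ 126^2 = 15876 ≡ 19
105^16 ≡ 19^2 = 361 ≡ 47
25 = 16 + 8 + 1, so 105^25 ≡ 47·19·105 ≡ 36 (mod 157)
25^2 = 625 ≡ 154
25^4 ≡ 154^2 = 23716 ≡ 9
25^8 ≡ 9^2 = 81
25^16 ≡ 81^2 = 6561 ≡ 124
25^32 ≡ 124^2 = 15376 ≡ 147
25^64 ≡ 147^2 = 21609 ≡ 100
25^128 ≡ 100^2 = 10000 ≡ 109
132 = 128 + 4, so 25^132 ≡ 109·9 ≡ 39 (mod 157)
36·39 = 1404 ≡ 148 (mod 157)
148 ≡ 148 (mod 157), so the signature is genuine.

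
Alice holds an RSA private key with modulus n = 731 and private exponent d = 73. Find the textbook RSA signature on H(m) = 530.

99

Squares mod 731: (H(m))^1≡530, (H(m))^2≡196, (H(m))^4≡404, (H(m))^8≡203, (H(m))^16≡273, (H(m))^32≡698, (H(m))^64≡358
73 = 64 + 8 + 1, so (H(m))^73 ≡ 358·203·530 ≡ 99 (mod 731)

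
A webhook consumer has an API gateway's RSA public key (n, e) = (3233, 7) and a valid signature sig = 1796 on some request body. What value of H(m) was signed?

2077

sig^2 ≡ 1796^2 = 3225616 ≡ 2315
sig^4 ≡ 2315^2 = 5359225 ≡ 2144
7 = 4 + 2 + 1, so sig^7 ≡ 2144·2315·1796 ≡ 2077 (mod 3233)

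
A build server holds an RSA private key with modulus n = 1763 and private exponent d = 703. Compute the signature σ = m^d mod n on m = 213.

Squares mod 1763: m^1≡213, m^2≡1294, m^4≡1349, m^8≡385, m^16≡133, m^32≡59, m^64≡1718, m^128≡262, m^256≡1650, m^512≡428
703 = 512 + 128 + 32 + 16 + 8 + 4 + 2 + 1, so m^703 ≡ 428·262·59·133·385·1349·1294·213 ≡ 594 (mod 1763)

594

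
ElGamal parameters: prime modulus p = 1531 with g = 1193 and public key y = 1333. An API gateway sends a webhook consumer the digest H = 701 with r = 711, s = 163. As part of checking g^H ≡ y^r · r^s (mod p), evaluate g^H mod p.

384

Squares mod 1531: 1193^1≡1193, 1193^2≡950, 1193^4≡741, 1193^8≡983, 1193^16≡228, 1193^32≡1461, 1193^64≡307, 1193^128≡858, 1193^256≡1284, 1193^512≡1300
701 = 512 + 128 + 32 + 16 + 8 + 4 + 1, so 1193^701 ≡ 1300·858·1461·228·983·741·1193 ≡ 384 (mod 1531)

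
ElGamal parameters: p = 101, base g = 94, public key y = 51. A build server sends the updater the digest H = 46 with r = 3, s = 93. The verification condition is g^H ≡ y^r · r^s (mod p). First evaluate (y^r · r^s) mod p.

22

51^2 = 2601 ≡ 76
3 = 2 + 1, so 51^3 ≡ 76·51 ≡ 38 (mod 101)
3^2 = 9
3^4 ≡ 9^2 = 81
3^8 ≡ 81^2 = 6561 ≡ 97
3^16 ≡ 97^2 = 9409 ≡ 16
3^32 ≡ 16^2 = 256 ≡ 54
3^64 ≡ 54^2 = 2916 ≡ 88
93 = 64 + 16 + 8 + 4 + 1, so 3^93 ≡ 88·16·97·81·3 ≡ 75 (mod 101)
y^r · r^s ≡ 38·75 = 2850 ≡ 22 (mod 101)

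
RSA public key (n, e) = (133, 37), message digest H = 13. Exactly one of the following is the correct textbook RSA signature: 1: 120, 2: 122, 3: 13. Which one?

Candidate 1: Squares mod 133: 120^1≡120, 120^2≡36, 120^4≡99, 120^8≡92, 120^16≡85, 120^32≡43; 37 = 32 + 4 + 1, so 120^37 ≡ 43·99·120 ≡ 120 (mod 133)
Candidate 2: Squares mod 133: 122^1≡122, 122^2≡121, 122^4≡11, 122^8≡121, 122^16≡11, 122^32≡121; 37 = 32 + 4 + 1, so 122^37 ≡ 121·11·122 ≡ 122 (mod 133)
Candidate 3: Squares mod 133: 13^1≡13, 13^2≡36, 13^4≡99, 13^8≡92, 13^16≡85, 13^32≡43; 37 = 32 + 4 + 1, so 13^37 ≡ 43·99·13 ≡ 13 (mod 133)
  → matches H = 13

3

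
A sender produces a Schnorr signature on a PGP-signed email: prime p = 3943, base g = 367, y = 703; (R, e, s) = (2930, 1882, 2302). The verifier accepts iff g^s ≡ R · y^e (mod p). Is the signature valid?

valid

g^s mod p:
367^2302 mod 3943 = 1390
R · y^e mod p:
703^1882 mod 3943 = 781
2930·781 = 2288330 ≡ 1390 (mod 3943)
1390 ≡ 1390 (mod 3943); signature holds.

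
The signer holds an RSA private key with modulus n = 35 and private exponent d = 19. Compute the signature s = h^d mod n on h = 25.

Squares mod 35: h^1≡25, h^2≡30, h^4≡25, h^8≡30, h^16≡25
19 = 16 + 2 + 1, so h^19 ≡ 25·30·25 ≡ 25 (mod 35)

25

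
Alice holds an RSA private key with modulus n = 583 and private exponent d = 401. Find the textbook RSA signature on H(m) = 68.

(H(m))^401 mod 583 = 420

420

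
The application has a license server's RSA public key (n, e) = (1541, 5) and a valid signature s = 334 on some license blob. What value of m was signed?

s^2 ≡ 334^2 = 111556 ≡ 604
s^4 ≡ 604^2 = 364816 ≡ 1140
5 = 4 + 1, so s^5 ≡ 1140·334 ≡ 133 (mod 1541)

133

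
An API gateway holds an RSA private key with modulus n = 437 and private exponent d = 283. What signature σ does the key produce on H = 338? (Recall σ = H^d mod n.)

219

H^2 ≡ 338^2 = 114244 ≡ 187
H^4 ≡ 187^2 = 34969 ≡ 9
H^8 ≡ 9^2 = 81
H^16 ≡ 81^2 = 6561 ≡ 6
H^32 ≡ 6^2 = 36
H^64 ≡ 36^2 = 1296 ≡ 422
H^128 ≡ 422^2 = 178084 ≡ 225
H^256 ≡ 225^2 = 50625 ≡ 370
283 = 256 + 16 + 8 + 2 + 1, so H^283 ≡ 370·6·81·187·338 ≡ 219 (mod 437)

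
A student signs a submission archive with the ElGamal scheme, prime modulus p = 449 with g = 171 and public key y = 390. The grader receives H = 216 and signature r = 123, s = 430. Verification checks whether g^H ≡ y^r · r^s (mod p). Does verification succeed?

Left side g^H mod p:
Squares mod 449: 171^1≡171, 171^2≡56, 171^4≡442, 171^8≡49, 171^16≡156, 171^32≡90, 171^64≡18, 171^128≡324
216 = 128 + 64 + 16 + 8, so 171^216 ≡ 324·18·156·49 ≡ 394 (mod 449)
Right side y^r · r^s mod p:
Squares mod 449: 390^1≡390, 390^2≡338, 390^4≡198, 390^8≡141, 390^16≡125, 390^32≡359, 390^64≡18
123 = 64 + 32 + 16 + 8 + 2 + 1, so 390^123 ≡ 18·359·125·141·338·390 ≡ 184 (mod 449)
Squares mod 449: 123^1≡123, 123^2≡312, 123^4≡360, 123^8≡288, 123^16≡328, 123^32≡273, 123^64≡444, 123^128≡25, 123^256≡176
430 = 256 + 128 + 32 + 8 + 4 + 2, so 123^430 ≡ 176·25·273·288·360·312 ≡ 212 (mod 449)
184·212 = 39008 ≡ 394 (mod 449)
394 ≡ 394 (mod 449), so the signature is genuine.

passes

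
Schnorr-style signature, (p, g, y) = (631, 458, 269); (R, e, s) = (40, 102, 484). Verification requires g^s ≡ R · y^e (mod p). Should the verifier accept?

reject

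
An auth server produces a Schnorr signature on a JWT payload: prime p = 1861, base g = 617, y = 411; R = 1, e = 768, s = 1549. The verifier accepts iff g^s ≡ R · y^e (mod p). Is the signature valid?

invalid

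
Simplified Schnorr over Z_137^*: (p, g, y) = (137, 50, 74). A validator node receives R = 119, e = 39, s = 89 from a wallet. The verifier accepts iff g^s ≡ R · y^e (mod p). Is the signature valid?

g^s mod p:
Squares mod 137: 50^1≡50, 50^2≡34, 50^4≡60, 50^8≡38, 50^16≡74, 50^32≡133, 50^64≡16
89 = 64 + 16 + 8 + 1, so 50^89 ≡ 16·74·38·50 ≡ 60 (mod 137)
R · y^e mod p:
Squares mod 137: 74^1≡74, 74^2≡133, 74^4≡16, 74^8≡119, 74^16≡50, 74^32≡34
39 = 32 + 4 + 2 + 1, so 74^39 ≡ 34·16·133·74 ≡ 88 (mod 137)
119·88 = 10472 ≡ 60 (mod 137)
60 ≡ 60 (mod 137); signature holds.

valid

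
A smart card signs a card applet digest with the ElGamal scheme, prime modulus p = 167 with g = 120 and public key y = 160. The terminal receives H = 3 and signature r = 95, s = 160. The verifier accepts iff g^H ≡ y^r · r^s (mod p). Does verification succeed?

fails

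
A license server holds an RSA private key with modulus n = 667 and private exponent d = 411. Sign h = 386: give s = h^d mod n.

h^2 ≡ 386^2 = 148996 ≡ 255
h^4 ≡ 255^2 = 65025 ≡ 326
h^8 ≡ 326^2 = 106276 ≡ 223
h^16 ≡ 223^2 = 49729 ≡ 371
h^32 ≡ 371^2 = 137641 ≡ 239
h^64 ≡ 239^2 = 57121 ≡ 426
h^128 ≡ 426^2 = 181476 ≡ 52
h^256 ≡ 52^2 = 2704 ≡ 36
411 = 256 + 128 + 16 + 8 + 2 + 1, so h^411 ≡ 36·52·371·223·255·386 ≡ 556 (mod 667)

556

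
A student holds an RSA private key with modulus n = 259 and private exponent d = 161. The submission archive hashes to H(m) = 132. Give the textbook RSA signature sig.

104

(H(m))^2 ≡ 132^2 = 17424 ≡ 71
(H(m))^4 ≡ 71^2 = 5041 ≡ 120
(H(m))^8 ≡ 120^2 = 14400 ≡ 155
(H(m))^16 ≡ 155^2 = 24025 ≡ 197
(H(m))^32 ≡ 197^2 = 38809 ≡ 218
(H(m))^64 ≡ 218^2 = 47524 ≡ 127
(H(m))^128 ≡ 127^2 = 16129 ≡ 71
161 = 128 + 32 + 1, so (H(m))^161 ≡ 71·218·132 ≡ 104 (mod 259)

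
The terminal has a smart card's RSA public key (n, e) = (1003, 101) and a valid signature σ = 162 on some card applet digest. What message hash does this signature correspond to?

297

Squares mod 1003: σ^1≡162, σ^2≡166, σ^4≡475, σ^8≡953, σ^16≡494, σ^32≡307, σ^64≡970
101 = 64 + 32 + 4 + 1, so σ^101 ≡ 970·307·475·162 ≡ 297 (mod 1003)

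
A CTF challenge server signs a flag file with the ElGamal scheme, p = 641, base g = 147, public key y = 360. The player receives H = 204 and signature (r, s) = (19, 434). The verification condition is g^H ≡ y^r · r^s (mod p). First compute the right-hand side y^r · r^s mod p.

360^2 = 129600 ≡ 118
360^4 ≡ 118^2 = 13924 ≡ 463
360^8 ≡ 463^2 = 214369 ≡ 275
360^16 ≡ 275^2 = 75625 ≡ 628
19 = 16 + 2 + 1, so 360^19 ≡ 628·118·360 ≡ 302 (mod 641)
19^2 = 361
19^4 ≡ 361^2 = 130321 ≡ 198
19^8 ≡ 198^2 = 39204 ≡ 103
19^16 ≡ 103^2 = 10609 ≡ 353
19^32 ≡ 353^2 = 124609 ≡ 255
19^64 ≡ 255^2 = 65025 ≡ 284
19^128 ≡ 284^2 = 80656 ≡ 531
19^256 ≡ 531^2 = 281961 ≡ 562
434 = 256 + 128 + 32 + 16 + 2, so 19^434 ≡ 562·531·255·353·361 ≡ 285 (mod 641)
y^r · r^s ≡ 302·285 = 86070 ≡ 176 (mod 641)

176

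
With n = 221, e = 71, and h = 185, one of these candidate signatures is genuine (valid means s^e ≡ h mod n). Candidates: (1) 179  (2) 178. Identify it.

2

Candidate 1: 179^2 = 32041 ≡ 217; 179^4 ≡ 217^2 = 47089 ≡ 16; 179^8 ≡ 16^2 = 256 ≡ 35; 179^16 ≡ 35^2 = 1225 ≡ 120; 179^32 ≡ 120^2 = 14400 ≡ 35; 179^64 ≡ 35^2 = 1225 ≡ 120; 71 = 64 + 4 + 2 + 1, so 179^71 ≡ 120·16·217·179 ≡ 121 (mod 221)
Candidate 2: 178^2 = 31684 ≡ 81; 178^4 ≡ 81^2 = 6561 ≡ 152; 178^8 ≡ 152^2 = 23104 ≡ 120; 178^16 ≡ 120^2 = 14400 ≡ 35; 178^32 ≡ 35^2 = 1225 ≡ 120; 178^64 ≡ 120^2 = 14400 ≡ 35; 71 = 64 + 4 + 2 + 1, so 178^71 ≡ 35·152·81·178 ≡ 185 (mod 221)
  → matches h = 185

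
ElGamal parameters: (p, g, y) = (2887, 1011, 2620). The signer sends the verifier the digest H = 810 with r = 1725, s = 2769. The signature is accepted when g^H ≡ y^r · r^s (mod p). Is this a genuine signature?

Left side g^H mod p:
Squares mod 2887: 1011^1≡1011, 1011^2≡123, 1011^4≡694, 1011^8≡2394, 1011^16≡541, 1011^32≡1094, 1011^64≡1618, 1011^128≡2302, 1011^256≡1559, 1011^512≡2514
810 = 512 + 256 + 32 + 8 + 2, so 1011^810 ≡ 2514·1559·1094·2394·123 ≡ 1971 (mod 2887)
Right side y^r · r^s mod p:
Squares mod 2887: 2620^1≡2620, 2620^2≡2001, 2620^4≡2619, 2620^8≡2536, 2620^16≡1947, 2620^32≡178, 2620^64≡2814, 2620^128≡2442, 2620^256≡1709, 2620^512≡1924, 2620^1024≡642
1725 = 1024 + 512 + 128 + 32 + 16 + 8 + 4 + 1, so 2620^1725 ≡ 642·1924·2442·178·1947·2536·2619·2620 ≡ 1073 (mod 2887)
Squares mod 2887: 1725^1≡1725, 1725^2≡2015, 1725^4≡1103, 1725^8≡1182, 1725^16≡2703, 1725^32≡2099, 1725^64≡239, 1725^128≡2268, 1725^256≡2077, 1725^512≡751, 1725^1024≡1036, 1725^2048≡2219
2769 = 2048 + 512 + 128 + 64 + 16 + 1, so 1725^2769 ≡ 2219·751·2268·239·2703·1725 ≡ 825 (mod 2887)
1073·825 = 885225 ≡ 1803 (mod 2887)
1971 ≠ 1803, so verification fails.

forged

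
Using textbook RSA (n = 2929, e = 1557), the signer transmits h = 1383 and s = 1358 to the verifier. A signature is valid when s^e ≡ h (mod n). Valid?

s^2 ≡ 1358^2 = 1844164 ≡ 1823
s^4 ≡ 1823^2 = 3323329 ≡ 1843
s^8 ≡ 1843^2 = 3396649 ≡ 1938
s^16 ≡ 1938^2 = 3755844 ≡ 866
s^32 ≡ 866^2 = 749956 ≡ 132
s^64 ≡ 132^2 = 17424 ≡ 2779
s^128 ≡ 2779^2 = 7722841 ≡ 1997
s^256 ≡ 1997^2 = 3988009 ≡ 1640
s^512 ≡ 1640^2 = 2689600 ≡ 778
s^1024 ≡ 778^2 = 605284 ≡ 1910
1557 = 1024 + 512 + 16 + 4 + 1, so s^1557 ≡ 1910·778·866·1843·1358 ≡ 1383 (mod 2929)
1383 = h, so the signature checks out.

yes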